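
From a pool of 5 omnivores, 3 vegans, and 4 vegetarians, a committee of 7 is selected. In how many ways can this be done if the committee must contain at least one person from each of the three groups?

747

Total 7-person selections from all 12: C(12,7) = 792.
Subtract selections that omit an entire group: no omnivores → C(7,7) = 1; no vegans → C(9,7) = 36; no vegetarians → C(8,7) = 8.
Add back selections omitting two groups (i.e. drawn from a single group): C(5,7) + C(3,7) + C(4,7) = 0.
By inclusion–exclusion: 792 − 45 + 0 = 747.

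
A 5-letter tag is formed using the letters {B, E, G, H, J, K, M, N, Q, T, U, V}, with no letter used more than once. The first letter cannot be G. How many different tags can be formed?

The first letter has 12−1 = 11 choices (anything except G).
The remaining 4 letters are filled from the other 11 symbols without repetition: 11 × 10 × 9 × 8 = 7920.
Total: 11 × 7920 = 87120.

87120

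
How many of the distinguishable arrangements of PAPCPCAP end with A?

Fix A in the last position and arrange the remaining 7 letters.
Those 7 letters have C appearing twice and P appearing 4 times, giving (7)!/(4!·2!) = 105.

105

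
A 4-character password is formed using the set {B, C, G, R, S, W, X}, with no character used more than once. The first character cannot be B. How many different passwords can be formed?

The first character has 7−1 = 6 choices (anything except B).
The remaining 3 characters are filled from the other 6 symbols without repetition: 6 × 5 × 4 = 120.
Total: 6 × 120 = 720.

720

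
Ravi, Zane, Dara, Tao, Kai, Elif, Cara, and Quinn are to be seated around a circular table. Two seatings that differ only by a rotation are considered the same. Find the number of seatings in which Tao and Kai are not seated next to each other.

3600

Without the restriction there are (7)! = 5040 seatings.
Seatings with Tao beside Kai: treat them as a block with 2 internal orders, giving 2 × (6)! = 1440.
Subtracting, 5040 − 1440 = 3600.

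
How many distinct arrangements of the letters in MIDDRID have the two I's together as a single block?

120

Treat the 2 copies of I as a single block. The multiset to arrange is then {II, D, D, D, M, R}, 6 items in all.
That gives (6)!/(3!) = 120 arrangements.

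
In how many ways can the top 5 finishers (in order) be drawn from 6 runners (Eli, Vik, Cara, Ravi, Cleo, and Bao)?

This is an ordered selection of 5 from 6: P(6,5).
That gives 6 × 5 × 4 × 3 × 2 = 720.

720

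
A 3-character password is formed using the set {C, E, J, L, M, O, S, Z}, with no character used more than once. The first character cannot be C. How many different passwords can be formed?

The first character has 8−1 = 7 choices (anything except C).
The remaining 2 characters are filled from the other 7 symbols without repetition: 7 × 6 = 42.
Total: 7 × 42 = 294.

294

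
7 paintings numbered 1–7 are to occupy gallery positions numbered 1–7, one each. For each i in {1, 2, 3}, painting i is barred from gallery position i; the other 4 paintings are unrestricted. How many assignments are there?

3216

Let Aᵢ (for i ∈ {1, 2, 3}) be the placements that put painting i in its forbidden gallery position. Any j of these fix j positions, leaving (7−j)! ways to fill the rest, and there are C(3,j) ways to pick which j.
By inclusion–exclusion, the number of valid placements is Σ_{j=0}^{3} (−1)^j C(3,j)·(7−j)!.
Computing: 5040 − 2160 + 360 − 24 = 3216.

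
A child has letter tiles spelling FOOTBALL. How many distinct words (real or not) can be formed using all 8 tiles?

Letter multiplicities in FOOTBALL: A×1, B×1, F×1, L×2, O×2, T×1.
The number of distinct arrangements is 8!/(2!·2!) = 40320/4 = 10080.

10080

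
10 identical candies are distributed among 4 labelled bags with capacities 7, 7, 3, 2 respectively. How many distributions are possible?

82

Without the upper bounds there are C(13,3) = 286 ways to split 10 among 4 bags.
Subtract solutions that violate a single cap (substitute x_i' = x_i − (cap_i+1)): x_1 ≥ 8 gives C(5,3) = 10; x_2 ≥ 8 gives C(5,3) = 10; x_3 ≥ 4 gives C(9,3) = 84; x_4 ≥ 3 gives C(10,3) = 120. Together 224.
Add back pairs where two caps are both exceeded: 0 + 0 + 0 + 0 + 0 + 20 = 20.
By inclusion–exclusion the count is 286 − 224 + 20 = 82.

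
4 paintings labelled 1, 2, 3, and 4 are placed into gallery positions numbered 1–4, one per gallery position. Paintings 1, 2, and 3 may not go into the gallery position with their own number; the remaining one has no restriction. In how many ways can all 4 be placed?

11

Let Aᵢ (for i ∈ {1, 2, 3}) be the placements that put painting i in its forbidden gallery position. Any j of these fix j positions, leaving (4−j)! ways to fill the rest, and there are C(3,j) ways to pick which j.
By inclusion–exclusion, the number of valid placements is Σ_{j=0}^{3} (−1)^j C(3,j)·(4−j)!.
Computing: 24 − 18 + 6 − 1 = 11.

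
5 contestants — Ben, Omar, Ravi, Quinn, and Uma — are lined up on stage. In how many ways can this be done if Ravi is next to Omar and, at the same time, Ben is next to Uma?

Treat {Ravi,Omar} as one block (2 orders) and {Ben,Uma} as another (2 orders).
That leaves 3 units to arrange: 2 × 2 × 3! = 4 × 6 = 24.

24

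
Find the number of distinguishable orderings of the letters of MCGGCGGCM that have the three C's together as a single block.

105

Treat the 3 copies of C as a single block. The multiset to arrange is then {CCC, G, G, G, G, M, M}, 7 items in all.
That gives (7)!/(4!·2!) = 105 arrangements.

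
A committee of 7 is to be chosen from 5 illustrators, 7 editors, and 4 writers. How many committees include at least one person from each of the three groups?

10283

Unrestricted: C(16,7) = 11440 ways to pick any 7 of the 16.
Subtract selections that omit an entire group: no illustrators → C(11,7) = 330; no editors → C(9,7) = 36; no writers → C(12,7) = 792.
Add back selections omitting two groups (i.e. drawn from a single group): C(5,7) + C(7,7) + C(4,7) = 1.
By inclusion–exclusion: 11440 − 1158 + 1 = 10283.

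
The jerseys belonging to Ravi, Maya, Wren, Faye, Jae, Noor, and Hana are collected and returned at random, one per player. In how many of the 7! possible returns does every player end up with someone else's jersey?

1854

This is the derangement count D_7: permutations of 7 items with no fixed point.
By inclusion–exclusion this is Σ_{j=0}^{7} (−1)^j C(7,j)·(7−j)!.
Computing: 5040 − 5040 + 2520 − 840 + 210 − 42 + 7 − 1 = 1854.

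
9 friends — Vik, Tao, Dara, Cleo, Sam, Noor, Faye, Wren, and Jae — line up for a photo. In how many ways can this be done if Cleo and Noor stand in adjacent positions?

80640

Place the 7 others and the Cleo-Noor pair as 8 objects in a line; the pair has 2 internal arrangements.
That gives 2 × 8! = 2 × 40320 = 80640.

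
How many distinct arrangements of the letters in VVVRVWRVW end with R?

Fix R in the last position and arrange the remaining 8 letters.
Those 8 letters have V appearing 5 times and W appearing twice, giving (8)!/(5!·2!) = 168.

168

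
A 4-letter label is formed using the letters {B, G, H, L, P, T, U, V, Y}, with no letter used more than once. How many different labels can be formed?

With no repetition, fill the 4 letters in order: 9 choices, then 8, down to 6.
That product is 9 × 8 × 7 × 6 = 3024.

3024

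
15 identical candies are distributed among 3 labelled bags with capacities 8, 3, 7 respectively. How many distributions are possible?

10

Without the upper bounds there are C(17,2) = 136 ways to split 15 among 3 bags.
Subtract solutions that violate a single cap (substitute x_i' = x_i − (cap_i+1)): x_1 ≥ 9 gives C(8,2) = 28; x_2 ≥ 4 gives C(13,2) = 78; x_3 ≥ 8 gives C(9,2) = 36. Together 142.
Add back pairs where two caps are both exceeded: 6 + 0 + 10 = 16.
By inclusion–exclusion the count is 136 − 142 + 16 = 10.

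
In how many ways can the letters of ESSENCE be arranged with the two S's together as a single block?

Treat the 2 copies of S as a single block. The multiset to arrange is then {SS, C, E, E, E, N}, 6 items in all.
That gives (6)!/(3!) = 120 arrangements.

120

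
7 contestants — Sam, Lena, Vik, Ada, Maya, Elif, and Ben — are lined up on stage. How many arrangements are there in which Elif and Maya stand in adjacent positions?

Treat {Elif, Maya} as a single unit. There are 6 units to order, and the pair itself can be ordered 2 ways.
So the count is 2·(6)! = 1440.

1440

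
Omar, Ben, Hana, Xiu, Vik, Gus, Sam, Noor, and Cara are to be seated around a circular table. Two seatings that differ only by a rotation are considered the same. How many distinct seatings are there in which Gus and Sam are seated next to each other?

10080

Glue Gus and Sam into a block (2 internal orders). Seating 8 units around a circle gives (7)! arrangements.
So 2 × (7)! = 2 × 5040 = 10080.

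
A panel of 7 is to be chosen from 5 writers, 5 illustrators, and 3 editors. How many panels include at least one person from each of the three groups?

Total 7-person selections from all 13: C(13,7) = 1716.
Subtract selections that omit an entire group: no writers → C(8,7) = 8; no illustrators → C(8,7) = 8; no editors → C(10,7) = 120.
Add back selections omitting two groups (i.e. drawn from a single group): C(5,7) + C(5,7) + C(3,7) = 0.
By inclusion–exclusion: 1716 − 136 + 0 = 1580.

1580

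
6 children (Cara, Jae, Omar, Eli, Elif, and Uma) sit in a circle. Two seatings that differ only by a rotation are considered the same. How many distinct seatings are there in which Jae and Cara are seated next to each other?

48

Treat {Jae, Cara} as one unit (2 internal orders) and seat the resulting 5 units around the table: (4)! circular arrangements.
So 2 × (4)! = 2 × 24 = 48.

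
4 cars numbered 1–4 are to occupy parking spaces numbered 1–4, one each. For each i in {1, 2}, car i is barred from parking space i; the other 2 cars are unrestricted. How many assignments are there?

Let Aᵢ (for i ∈ {1, 2}) be the placements that put car i in its forbidden parking space. Any j of these fix j positions, leaving (4−j)! ways to fill the rest, and there are C(2,j) ways to pick which j.
By inclusion–exclusion, the number of valid placements is Σ_{j=0}^{2} (−1)^j C(2,j)·(4−j)!.
Computing: 24 − 12 + 2 = 14.

14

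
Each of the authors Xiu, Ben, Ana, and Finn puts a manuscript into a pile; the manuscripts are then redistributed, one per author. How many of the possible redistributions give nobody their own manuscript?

Let Aᵢ be the assignments in which author i gets their own manuscript. We want the size of the complement of A₁∪…∪A_4.
By inclusion–exclusion this is Σ_{j=0}^{4} (−1)^j C(4,j)·(4−j)!.
Computing: 24 − 24 + 12 − 4 + 1 = 9.

9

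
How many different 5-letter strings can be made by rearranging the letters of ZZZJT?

20

Letter multiplicities in ZZZJT: J×1, T×1, Z×3.
So there are 5! / (3!) = 20 distinguishable arrangements.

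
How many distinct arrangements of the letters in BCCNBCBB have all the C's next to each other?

Treat the 3 copies of C as a single block. The multiset to arrange is then {CCC, B, B, B, B, N}, 6 items in all.
That gives (6)!/(4!) = 30 arrangements.

30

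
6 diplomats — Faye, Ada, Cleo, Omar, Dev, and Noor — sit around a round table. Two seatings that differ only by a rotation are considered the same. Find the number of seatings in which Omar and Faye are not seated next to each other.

72

Without the restriction there are (5)! = 120 seatings.
Those with Omar next to Faye: fuse the pair into one unit and seat 5 units around a circle — 2·(4)! = 48.
Subtracting, 120 − 48 = 72.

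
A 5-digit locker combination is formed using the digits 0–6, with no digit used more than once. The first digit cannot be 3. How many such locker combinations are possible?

The first digit has 7−1 = 6 choices (anything except 3).
The remaining 4 digits are filled from the other 6 symbols without repetition: 6 × 5 × 4 × 3 = 360.
Total: 6 × 360 = 2160.

2160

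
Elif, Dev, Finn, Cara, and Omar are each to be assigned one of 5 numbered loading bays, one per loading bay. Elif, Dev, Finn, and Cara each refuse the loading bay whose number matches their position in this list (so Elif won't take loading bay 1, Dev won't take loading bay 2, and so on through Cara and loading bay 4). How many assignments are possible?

53

Let Aᵢ (for 1 ≤ i ≤ 4) be the placements that put person i in their forbidden loading bay. Any j of these fix j positions, leaving (5−j)! ways to fill the rest, and there are C(4,j) ways to pick which j.
By inclusion–exclusion, the number of valid placements is Σ_{j=0}^{4} (−1)^j C(4,j)·(5−j)!.
Computing: 120 − 96 + 36 − 8 + 1 = 53.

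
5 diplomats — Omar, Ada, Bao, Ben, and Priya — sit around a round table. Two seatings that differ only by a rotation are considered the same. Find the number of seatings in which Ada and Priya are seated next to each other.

12

Glue Ada and Priya into a block (2 internal orders). Seating 4 units around a circle gives (3)! arrangements.
So 2 × (3)! = 2 × 6 = 12.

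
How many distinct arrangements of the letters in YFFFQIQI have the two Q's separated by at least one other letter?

Total arrangements of YFFFQIQI: 8!/(3!·2!·2!) = 1680.
If the two Q's are adjacent, glue them into one block, leaving 7 items to arrange: (7)!/(3!·2!) = 420 ways.
Hence 1680 − 420 = 1260.

1260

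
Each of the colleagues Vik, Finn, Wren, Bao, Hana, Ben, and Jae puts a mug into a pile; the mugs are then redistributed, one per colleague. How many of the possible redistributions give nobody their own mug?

1854

Count assignments avoiding every fixed point. For any j of the 7 colleagues fixed to their own mug, the other 7−j can be arranged in (7−j)! ways.
By inclusion–exclusion this is Σ_{j=0}^{7} (−1)^j C(7,j)·(7−j)!.
Computing: 5040 − 5040 + 2520 − 840 + 210 − 42 + 7 − 1 = 1854.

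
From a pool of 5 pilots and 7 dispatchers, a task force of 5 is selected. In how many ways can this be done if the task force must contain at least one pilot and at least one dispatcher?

Total 5-person selections from all 12: C(12,5) = 792.
Subtract selections that omit an entire group: no pilots → C(7,5) = 21; no dispatchers → C(5,5) = 1.
Both groups omitted at once is impossible, so 792 − 22 = 770.

770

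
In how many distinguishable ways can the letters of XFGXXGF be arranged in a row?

The 7 letters of XFGXXGF have repeats: F appearing twice, G appearing twice, and X appearing 3 times.
The number of distinct arrangements is 7!/(3!·2!·2!) = 5040/24 = 210.

210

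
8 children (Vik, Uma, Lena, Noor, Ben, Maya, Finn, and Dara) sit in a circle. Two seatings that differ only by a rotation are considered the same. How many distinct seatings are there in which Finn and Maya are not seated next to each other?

3600

All circular seatings of 8 people number (7)! = 5040.
Seatings with Finn beside Maya: treat them as a block with 2 internal orders, giving 2 × (6)! = 1440.
Subtracting, 5040 − 1440 = 3600.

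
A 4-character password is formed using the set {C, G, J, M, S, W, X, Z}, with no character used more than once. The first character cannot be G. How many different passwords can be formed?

The first character has 8−1 = 7 choices (anything except G).
The remaining 3 characters are filled from the other 7 symbols without repetition: 7 × 6 × 5 = 210.
Total: 7 × 210 = 1470.

1470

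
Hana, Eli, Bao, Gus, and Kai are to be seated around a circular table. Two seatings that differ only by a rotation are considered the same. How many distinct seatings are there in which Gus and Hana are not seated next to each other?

12

All circular seatings of 5 people number (4)! = 24.
Those with Gus next to Hana: fuse the pair into one unit and seat 4 units around a circle — 2·(3)! = 12.
Subtracting, 24 − 12 = 12.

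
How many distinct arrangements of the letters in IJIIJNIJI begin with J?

With the first slot taken by J, it remains to arrange the other 8 letters (IIIJNIJI).
Those 8 letters have I appearing 5 times and J appearing twice, giving (8)!/(5!·2!) = 168.

168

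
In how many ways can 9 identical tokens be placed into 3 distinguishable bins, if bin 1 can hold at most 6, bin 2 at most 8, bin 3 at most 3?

27

Without the upper bounds there are C(11,2) = 55 ways to split 9 among 3 bins.
Subtract solutions that violate a single cap (substitute x_i' = x_i − (cap_i+1)): x_1 ≥ 7 gives C(4,2) = 6; x_2 ≥ 9 gives C(2,2) = 1; x_3 ≥ 4 gives C(7,2) = 21. Together 28.
No two caps can be exceeded simultaneously, so the pair terms are all 0.
By inclusion–exclusion the count is 55 − 28 + 0 = 27.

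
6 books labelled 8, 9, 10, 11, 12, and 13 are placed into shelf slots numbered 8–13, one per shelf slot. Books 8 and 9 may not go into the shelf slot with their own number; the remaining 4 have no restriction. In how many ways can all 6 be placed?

Let Aᵢ (for i ∈ {8, 9}) be the placements that put book i in its forbidden shelf slot. Any j of these fix j positions, leaving (6−j)! ways to fill the rest, and there are C(2,j) ways to pick which j.
By inclusion–exclusion, the number of valid placements is Σ_{j=0}^{2} (−1)^j C(2,j)·(6−j)!.
Computing: 720 − 240 + 24 = 504.

504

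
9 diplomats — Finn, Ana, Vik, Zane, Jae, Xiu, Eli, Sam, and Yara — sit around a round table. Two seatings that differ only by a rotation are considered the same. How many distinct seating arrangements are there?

Seat Finn anywhere (absorbing the rotational symmetry), then permute the other 8: (8)! = 40320.

40320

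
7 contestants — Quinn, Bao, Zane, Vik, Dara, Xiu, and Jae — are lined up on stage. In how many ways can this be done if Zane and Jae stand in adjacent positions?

1440

Treat {Zane, Jae} as a single unit. There are 6 units to order, and the pair itself can be ordered 2 ways.
That gives 2 × 6! = 2 × 720 = 1440.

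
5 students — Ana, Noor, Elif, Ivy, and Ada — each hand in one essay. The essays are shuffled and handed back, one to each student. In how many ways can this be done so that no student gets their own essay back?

44

Let Aᵢ be the assignments in which student i gets their own essay. We want the size of the complement of A₁∪…∪A_5.
By inclusion–exclusion this is Σ_{j=0}^{5} (−1)^j C(5,j)·(5−j)!.
Computing: 120 − 120 + 60 − 20 + 5 − 1 = 44.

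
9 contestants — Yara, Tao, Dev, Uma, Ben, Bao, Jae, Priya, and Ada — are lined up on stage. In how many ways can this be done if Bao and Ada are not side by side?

Of the 9! = 362880 arrangements, those with Bao and Ada adjacent number 2 × 8! = 80640 (treat the pair as a block with 2 internal orders).
So 362880 − 80640 = 282240 arrangements keep them apart.

282240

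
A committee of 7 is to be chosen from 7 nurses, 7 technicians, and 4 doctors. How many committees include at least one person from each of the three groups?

Total 7-person selections from all 18: C(18,7) = 31824.
Selections missing a whole group: no nurses → C(11,7) = 330; no technicians → C(11,7) = 330; no doctors → C(14,7) = 3432.
Add back selections omitting two groups (i.e. drawn from a single group): C(7,7) + C(7,7) + C(4,7) = 2.
By inclusion–exclusion: 31824 − 4092 + 2 = 27734.

27734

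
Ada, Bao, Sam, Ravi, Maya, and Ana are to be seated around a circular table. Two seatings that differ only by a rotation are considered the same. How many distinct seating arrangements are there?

Around a circle, 6 distinct people have 6!/6 = (5)! = 120 rotationally distinct seatings.

120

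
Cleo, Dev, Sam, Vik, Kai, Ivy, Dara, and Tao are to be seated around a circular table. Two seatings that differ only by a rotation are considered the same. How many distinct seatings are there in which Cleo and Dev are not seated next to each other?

All circular seatings of 8 people number (7)! = 5040.
Seatings with Cleo beside Dev: treat them as a block with 2 internal orders, giving 2 × (6)! = 1440.
Subtracting, 5040 − 1440 = 3600.

3600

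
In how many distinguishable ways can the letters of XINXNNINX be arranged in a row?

1260

XINXNNINX has 9 letters with I appearing twice, N appearing 4 times, and X appearing 3 times.
Dividing 9! = 362880 by 4!·3!·2! = 288 for the repeated letters gives 1260.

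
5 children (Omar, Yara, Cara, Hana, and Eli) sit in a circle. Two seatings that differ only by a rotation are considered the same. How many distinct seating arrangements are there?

24

Around a circle, 5 distinct people have 5!/5 = (4)! = 24 rotationally distinct seatings.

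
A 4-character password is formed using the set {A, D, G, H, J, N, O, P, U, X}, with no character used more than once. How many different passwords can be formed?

5040

Choose and order 4 of the 10 symbols: the first character has 10 options, the next 9, then 8, 7.
That product is 10 × 9 × 8 × 7 = 5040.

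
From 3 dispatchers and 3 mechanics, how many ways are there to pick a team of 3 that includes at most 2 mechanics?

Split by how many mechanics are chosen (0 through 2).
Sum: C(3,0)·C(3,3) + C(3,1)·C(3,2) + C(3,2)·C(3,1) = 1 + 9 + 9 = 19.

19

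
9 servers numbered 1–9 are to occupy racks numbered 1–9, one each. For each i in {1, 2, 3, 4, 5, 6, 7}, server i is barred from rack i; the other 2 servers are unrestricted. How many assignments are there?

Let Aᵢ (for 1 ≤ i ≤ 7) be the placements that put server i in its forbidden rack. Any j of these fix j positions, leaving (9−j)! ways to fill the rest, and there are C(7,j) ways to pick which j.
By inclusion–exclusion, the number of valid placements is Σ_{j=0}^{7} (−1)^j C(7,j)·(9−j)!.
Computing: 362880 − 282240 + 105840 − 25200 + 4200 − 504 + 42 − 2 = 165016.

165016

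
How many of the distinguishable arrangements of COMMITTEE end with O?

5040

Fix O in the last position and arrange the remaining 8 letters.
Those 8 letters have E appearing twice, M appearing twice, and T appearing twice, giving (8)!/(2!·2!·2!) = 5040.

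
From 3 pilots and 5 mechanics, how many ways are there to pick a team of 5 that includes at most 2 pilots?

46

Split by how many pilots are chosen (0 through 2).
Sum: C(3,0)·C(5,5) + C(3,1)·C(5,4) + C(3,2)·C(5,3) = 1 + 15 + 30 = 46.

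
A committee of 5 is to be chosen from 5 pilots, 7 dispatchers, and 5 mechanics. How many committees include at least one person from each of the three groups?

4375

Unrestricted: C(17,5) = 6188 ways to pick any 5 of the 17.
Subtract selections that omit an entire group: no pilots → C(12,5) = 792; no dispatchers → C(10,5) = 252; no mechanics → C(12,5) = 792.
Add back selections omitting two groups (i.e. drawn from a single group): C(5,5) + C(7,5) + C(5,5) = 23.
By inclusion–exclusion: 6188 − 1836 + 23 = 4375.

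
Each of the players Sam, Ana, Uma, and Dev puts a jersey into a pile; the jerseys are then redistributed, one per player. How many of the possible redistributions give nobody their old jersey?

9

Count assignments avoiding every fixed point. For any j of the 4 players fixed to their old jersey, the other 4−j can be arranged in (4−j)! ways.
By inclusion–exclusion this is Σ_{j=0}^{4} (−1)^j C(4,j)·(4−j)!.
Computing: 24 − 24 + 12 − 4 + 1 = 9.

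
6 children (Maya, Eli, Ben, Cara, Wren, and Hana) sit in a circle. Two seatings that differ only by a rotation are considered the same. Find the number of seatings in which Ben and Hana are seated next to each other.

48

Treat {Ben, Hana} as one unit (2 internal orders) and seat the resulting 5 units around the table: (4)! circular arrangements.
So 2 × (4)! = 2 × 24 = 48.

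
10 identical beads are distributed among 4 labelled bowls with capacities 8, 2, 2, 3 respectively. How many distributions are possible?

Without the upper bounds there are C(13,3) = 286 ways to split 10 among 4 bowls.
Subtract solutions that violate a single cap (substitute x_i' = x_i − (cap_i+1)): x_1 ≥ 9 gives C(4,3) = 4; x_2 ≥ 3 gives C(10,3) = 120; x_3 ≥ 3 gives C(10,3) = 120; x_4 ≥ 4 gives C(9,3) = 84. Together 328.
Add back pairs where two caps are both exceeded: 0 + 0 + 0 + 35 + 20 + 20 = 75.
Subtract triples: 0 + 0 + 0 + 1 = 1.
By inclusion–exclusion the count is 286 − 328 + 75 − 1 = 32.

32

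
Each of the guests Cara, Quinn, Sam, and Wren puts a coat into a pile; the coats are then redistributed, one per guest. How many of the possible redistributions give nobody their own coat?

This is the derangement count D_4: permutations of 4 items with no fixed point.
By inclusion–exclusion this is Σ_{j=0}^{4} (−1)^j C(4,j)·(4−j)!.
Computing: 24 − 24 + 12 − 4 + 1 = 9.

9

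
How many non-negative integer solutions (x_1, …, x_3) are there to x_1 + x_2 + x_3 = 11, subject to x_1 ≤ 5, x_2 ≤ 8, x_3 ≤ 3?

By stars and bars, unrestricted non-negative solutions to x_1+…+x_3 = 11 number C(11+2,2) = 78.
Subtract solutions that violate a single cap (substitute x_i' = x_i − (cap_i+1)): x_1 ≥ 6 gives C(7,2) = 21; x_2 ≥ 9 gives C(4,2) = 6; x_3 ≥ 4 gives C(9,2) = 36. Together 63.
Add back pairs where two caps are both exceeded: 0 + 3 + 0 = 3.
By inclusion–exclusion the count is 78 − 63 + 3 = 18.

18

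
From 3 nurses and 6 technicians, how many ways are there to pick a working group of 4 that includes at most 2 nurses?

120

Split by how many nurses are chosen (0 through 2).
Sum: C(3,0)·C(6,4) + C(3,1)·C(6,3) + C(3,2)·C(6,2) = 15 + 60 + 45 = 120.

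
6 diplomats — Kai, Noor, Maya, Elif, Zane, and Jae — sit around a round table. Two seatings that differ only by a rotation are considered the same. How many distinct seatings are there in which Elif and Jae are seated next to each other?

48

Glue Elif and Jae into a block (2 internal orders). Seating 5 units around a circle gives (4)! arrangements.
So 2 × (4)! = 2 × 24 = 48.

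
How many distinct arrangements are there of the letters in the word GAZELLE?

GAZELLE has 7 letters with E appearing twice and L appearing twice.
The number of distinct arrangements is 7!/(2!·2!) = 5040/4 = 1260.

1260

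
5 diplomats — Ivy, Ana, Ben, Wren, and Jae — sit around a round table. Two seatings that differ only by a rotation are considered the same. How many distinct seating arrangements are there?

Fix one person's seat to break rotational symmetry; the remaining 4 people can be arranged in (4)! = 24 ways.

24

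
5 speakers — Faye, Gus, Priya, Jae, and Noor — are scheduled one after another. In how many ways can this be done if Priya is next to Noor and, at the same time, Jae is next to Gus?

Treat {Priya,Noor} as one block (2 orders) and {Jae,Gus} as another (2 orders).
That leaves 3 units to arrange: 2 × 2 × 3! = 4 × 6 = 24.

24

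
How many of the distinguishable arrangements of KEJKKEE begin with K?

Fix K in the first position and arrange the remaining 6 letters.
Those 6 letters have E appearing 3 times and K appearing twice, giving (6)!/(3!·2!) = 60.

60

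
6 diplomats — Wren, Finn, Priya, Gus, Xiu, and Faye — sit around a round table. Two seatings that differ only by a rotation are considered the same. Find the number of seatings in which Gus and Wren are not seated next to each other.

Without the restriction there are (5)! = 120 seatings.
Those with Gus next to Wren: fuse the pair into one unit and seat 5 units around a circle — 2·(4)! = 48.
Subtracting, 120 − 48 = 72.

72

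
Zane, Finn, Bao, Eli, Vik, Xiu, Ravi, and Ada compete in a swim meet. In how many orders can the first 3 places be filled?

336

This is an ordered selection of 3 from 8: P(8,3).
That gives 8 × 7 × 6 = 336.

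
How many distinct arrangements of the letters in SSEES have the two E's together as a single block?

4

Treat the 2 copies of E as a single block. The multiset to arrange is then {EE, S, S, S}, 4 items in all.
That gives (4)!/(3!) = 4 arrangements.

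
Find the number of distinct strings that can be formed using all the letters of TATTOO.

60

TATTOO has 6 letters with O appearing twice and T appearing 3 times.
Dividing 6! = 720 by 3!·2! = 12 for the repeated letters gives 60.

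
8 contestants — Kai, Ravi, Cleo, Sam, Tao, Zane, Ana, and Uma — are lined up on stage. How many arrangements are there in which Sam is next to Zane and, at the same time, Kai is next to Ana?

Treat {Sam,Zane} as one block (2 orders) and {Kai,Ana} as another (2 orders).
That leaves 6 units to arrange: 2 × 2 × 6! = 4 × 720 = 2880.

2880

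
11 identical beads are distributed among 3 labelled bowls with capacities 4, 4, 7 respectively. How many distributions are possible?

By stars and bars, unrestricted non-negative solutions to x_1+…+x_3 = 11 number C(11+2,2) = 78.
Subtract solutions that violate a single cap (substitute x_i' = x_i − (cap_i+1)): x_1 ≥ 5 gives C(8,2) = 28; x_2 ≥ 5 gives C(8,2) = 28; x_3 ≥ 8 gives C(5,2) = 10. Together 66.
Add back pairs where two caps are both exceeded: 3 + 0 + 0 = 3.
By inclusion–exclusion the count is 78 − 66 + 3 = 15.

15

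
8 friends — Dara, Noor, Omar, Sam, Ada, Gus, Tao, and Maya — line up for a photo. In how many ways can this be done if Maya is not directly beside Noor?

Of the 8! = 40320 arrangements, those with Maya and Noor adjacent number 2 × 7! = 10080 (treat the pair as a block with 2 internal orders).
Complementary counting: 40320 − 10080 = 30240.

30240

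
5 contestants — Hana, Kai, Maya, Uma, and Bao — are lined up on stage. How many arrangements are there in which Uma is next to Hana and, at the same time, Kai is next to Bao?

24

Treat {Uma,Hana} as one block (2 orders) and {Kai,Bao} as another (2 orders).
That leaves 3 units to arrange: 2 × 2 × 3! = 4 × 6 = 24.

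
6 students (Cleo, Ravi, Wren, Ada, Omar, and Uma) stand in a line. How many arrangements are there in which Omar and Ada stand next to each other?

Treat {Omar, Ada} as a single unit. There are 5 units to order, and the pair itself can be ordered 2 ways.
So the count is 2·(5)! = 240.

240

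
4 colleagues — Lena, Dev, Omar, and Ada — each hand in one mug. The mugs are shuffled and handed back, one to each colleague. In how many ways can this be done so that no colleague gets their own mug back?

9

Let Aᵢ be the assignments in which colleague i gets their own mug. We want the size of the complement of A₁∪…∪A_4.
By inclusion–exclusion this is Σ_{j=0}^{4} (−1)^j C(4,j)·(4−j)!.
Computing: 24 − 24 + 12 − 4 + 1 = 9.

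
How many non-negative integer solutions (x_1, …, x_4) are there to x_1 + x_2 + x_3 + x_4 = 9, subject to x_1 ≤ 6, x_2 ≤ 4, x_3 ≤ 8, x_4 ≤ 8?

173

By stars and bars, unrestricted non-negative solutions to x_1+…+x_4 = 9 number C(9+3,3) = 220.
Subtract solutions that violate a single cap (substitute x_i' = x_i − (cap_i+1)): x_1 ≥ 7 gives C(5,3) = 10; x_2 ≥ 5 gives C(7,3) = 35; x_3 ≥ 9 gives C(3,3) = 1; x_4 ≥ 9 gives C(3,3) = 1. Together 47.
No two caps can be exceeded simultaneously, so the pair terms are all 0.
By inclusion–exclusion the count is 220 − 47 + 0 = 173.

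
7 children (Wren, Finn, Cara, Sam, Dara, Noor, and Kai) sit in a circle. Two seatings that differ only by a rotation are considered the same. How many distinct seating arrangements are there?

720

Around a circle, 7 distinct people have 7!/7 = (6)! = 720 rotationally distinct seatings.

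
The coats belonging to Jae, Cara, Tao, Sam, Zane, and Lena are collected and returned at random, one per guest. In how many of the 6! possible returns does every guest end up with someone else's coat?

265

Let Aᵢ be the assignments in which guest i gets their own coat. We want the size of the complement of A₁∪…∪A_6.
By inclusion–exclusion this is Σ_{j=0}^{6} (−1)^j C(6,j)·(6−j)!.
Computing: 720 − 720 + 360 − 120 + 30 − 6 + 1 = 265.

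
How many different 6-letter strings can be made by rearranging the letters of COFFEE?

180

COFFEE has 6 letters with E appearing twice and F appearing twice.
Dividing 6! = 720 by 2!·2! = 4 for the repeated letters gives 180.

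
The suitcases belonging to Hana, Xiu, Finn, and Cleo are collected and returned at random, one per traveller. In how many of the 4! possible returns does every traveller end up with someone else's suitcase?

This is the derangement count D_4: permutations of 4 items with no fixed point.
By inclusion–exclusion this is Σ_{j=0}^{4} (−1)^j C(4,j)·(4−j)!.
Computing: 24 − 24 + 12 − 4 + 1 = 9.

9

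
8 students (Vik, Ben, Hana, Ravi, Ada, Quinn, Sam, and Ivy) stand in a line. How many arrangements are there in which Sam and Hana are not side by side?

There are 8! = 40320 arrangements in all. If Sam and Hana are adjacent, merging them into one block gives 2·(7)! = 10080 arrangements.
Complementary counting: 40320 − 10080 = 30240.

30240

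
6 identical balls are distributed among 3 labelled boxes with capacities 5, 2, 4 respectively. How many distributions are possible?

By stars and bars, unrestricted non-negative solutions to x_1+…+x_3 = 6 number C(6+2,2) = 28.
Subtract solutions that violate a single cap (substitute x_i' = x_i − (cap_i+1)): x_1 ≥ 6 gives C(2,2) = 1; x_2 ≥ 3 gives C(5,2) = 10; x_3 ≥ 5 gives C(3,2) = 3. Together 14.
No two caps can be exceeded simultaneously, so the pair terms are all 0.
By inclusion–exclusion the count is 28 − 14 + 0 = 14.

14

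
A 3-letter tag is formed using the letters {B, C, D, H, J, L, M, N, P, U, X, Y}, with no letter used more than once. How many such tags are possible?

1320

Choose and order 3 of the 12 symbols: the first letter has 12 options, the next 11, then 10.
12 × 11 × 10 = 1320.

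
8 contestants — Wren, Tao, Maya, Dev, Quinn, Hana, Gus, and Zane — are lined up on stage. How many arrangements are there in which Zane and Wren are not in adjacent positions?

There are 8! = 40320 arrangements in all. If Zane and Wren are adjacent, merging them into one block gives 2·(7)! = 10080 arrangements.
Complementary counting: 40320 − 10080 = 30240.

30240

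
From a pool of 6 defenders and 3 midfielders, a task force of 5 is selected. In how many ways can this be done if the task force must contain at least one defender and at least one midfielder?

Total 5-person selections from all 9: C(9,5) = 126.
Selections missing a whole group: no defenders → C(3,5) = 0; no midfielders → C(6,5) = 6.
Both groups omitted at once is impossible, so 126 − 6 = 120.

120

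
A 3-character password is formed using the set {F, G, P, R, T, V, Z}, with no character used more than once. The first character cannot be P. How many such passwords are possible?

The first character has 7−1 = 6 choices (anything except P).
The remaining 2 characters are filled from the other 6 symbols without repetition: 6 × 5 = 30.
Total: 6 × 30 = 180.

180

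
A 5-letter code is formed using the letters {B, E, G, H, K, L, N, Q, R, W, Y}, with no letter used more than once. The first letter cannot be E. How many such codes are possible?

50400

The first letter has 11−1 = 10 choices (anything except E).
The remaining 4 letters are filled from the other 10 symbols without repetition: 10 × 9 × 8 × 7 = 5040.
Total: 10 × 5040 = 50400.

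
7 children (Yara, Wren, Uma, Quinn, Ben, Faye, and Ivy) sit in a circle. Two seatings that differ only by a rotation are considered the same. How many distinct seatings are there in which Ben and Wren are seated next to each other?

Treat {Ben, Wren} as one unit (2 internal orders) and seat the resulting 6 units around the table: (5)! circular arrangements.
So 2 × (5)! = 2 × 120 = 240.

240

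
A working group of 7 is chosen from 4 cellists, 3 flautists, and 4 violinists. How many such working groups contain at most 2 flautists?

260

Split by how many flautists are chosen (0 through 2).
Sum: C(3,0)·C(8,7) + C(3,1)·C(8,6) + C(3,2)·C(8,5) = 8 + 84 + 168 = 260.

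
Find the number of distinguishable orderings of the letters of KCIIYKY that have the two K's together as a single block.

Treat the 2 copies of K as a single block. The multiset to arrange is then {KK, C, I, I, Y, Y}, 6 items in all.
That gives (6)!/(2!·2!) = 180 arrangements.

180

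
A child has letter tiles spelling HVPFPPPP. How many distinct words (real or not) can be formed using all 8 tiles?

336

Letter multiplicities in HVPFPPPP: F×1, H×1, P×5, V×1.
Dividing 8! = 40320 by 5! = 120 for the repeated letters gives 336.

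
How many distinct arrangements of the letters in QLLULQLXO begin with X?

Fix X in the first position and arrange the remaining 8 letters.
Those 8 letters have L appearing 4 times and Q appearing twice, giving (8)!/(4!·2!) = 840.

840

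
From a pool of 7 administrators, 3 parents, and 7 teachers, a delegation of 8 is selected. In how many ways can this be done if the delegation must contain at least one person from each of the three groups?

21217

Total 8-person selections from all 17: C(17,8) = 24310.
Subtract selections that omit an entire group: no administrators → C(10,8) = 45; no parents → C(14,8) = 3003; no teachers → C(10,8) = 45.
Add back selections omitting two groups (i.e. drawn from a single group): C(7,8) + C(3,8) + C(7,8) = 0.
By inclusion–exclusion: 24310 − 3093 + 0 = 21217.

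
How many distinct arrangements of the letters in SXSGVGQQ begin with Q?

1260

With the first slot taken by Q, it remains to arrange the other 7 letters (SXSGVGQ).
Those 7 letters have G appearing twice and S appearing twice, giving (7)!/(2!·2!) = 1260.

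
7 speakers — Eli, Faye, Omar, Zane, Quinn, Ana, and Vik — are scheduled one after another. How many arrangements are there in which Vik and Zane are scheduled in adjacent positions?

1440

Place the 5 others and the Vik-Zane pair as 6 objects in a line; the pair has 2 internal arrangements.
So the count is 2·(6)! = 1440.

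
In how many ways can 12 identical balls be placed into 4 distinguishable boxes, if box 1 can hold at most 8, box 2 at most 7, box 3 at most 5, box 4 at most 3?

By stars and bars, unrestricted non-negative solutions to x_1+…+x_4 = 12 number C(12+3,3) = 455.
Subtract solutions that violate a single cap (substitute x_i' = x_i − (cap_i+1)): x_1 ≥ 9 gives C(6,3) = 20; x_2 ≥ 8 gives C(7,3) = 35; x_3 ≥ 6 gives C(9,3) = 84; x_4 ≥ 4 gives C(11,3) = 165. Together 304.
Add back pairs where two caps are both exceeded: 0 + 0 + 0 + 0 + 1 + 10 = 11.
By inclusion–exclusion the count is 455 − 304 + 11 = 162.

162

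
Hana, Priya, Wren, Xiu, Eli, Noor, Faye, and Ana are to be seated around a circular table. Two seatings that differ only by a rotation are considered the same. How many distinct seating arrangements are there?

5040

Seat Hana anywhere (absorbing the rotational symmetry), then permute the other 7: (7)! = 5040.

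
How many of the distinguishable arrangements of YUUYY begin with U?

4

With the first slot taken by U, it remains to arrange the other 4 letters (YUYY).
Those 4 letters have Y appearing 3 times, giving (4)!/(3!) = 4.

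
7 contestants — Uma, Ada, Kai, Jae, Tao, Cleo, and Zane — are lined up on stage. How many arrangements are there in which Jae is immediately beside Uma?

1440

Treat {Jae, Uma} as a single unit. There are 6 units to order, and the pair itself can be ordered 2 ways.
That gives 2 × 6! = 2 × 720 = 1440.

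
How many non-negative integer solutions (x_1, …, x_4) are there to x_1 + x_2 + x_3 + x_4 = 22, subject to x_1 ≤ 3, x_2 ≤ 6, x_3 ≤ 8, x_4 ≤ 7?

Without the upper bounds there are C(25,3) = 2300 ways to split 22 among 4 variables.
Subtract solutions that violate a single cap (substitute x_i' = x_i − (cap_i+1)): x_1 ≥ 4 gives C(21,3) = 1330; x_2 ≥ 7 gives C(18,3) = 816; x_3 ≥ 9 gives C(16,3) = 560; x_4 ≥ 8 gives C(17,3) = 680. Together 3386.
Add back pairs where two caps are both exceeded: 364 + 220 + 286 + 84 + 120 + 56 = 1130.
Subtract triples: 10 + 20 + 4 + 0 = 34.
By inclusion–exclusion the count is 2300 − 3386 + 1130 − 34 = 10.

10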